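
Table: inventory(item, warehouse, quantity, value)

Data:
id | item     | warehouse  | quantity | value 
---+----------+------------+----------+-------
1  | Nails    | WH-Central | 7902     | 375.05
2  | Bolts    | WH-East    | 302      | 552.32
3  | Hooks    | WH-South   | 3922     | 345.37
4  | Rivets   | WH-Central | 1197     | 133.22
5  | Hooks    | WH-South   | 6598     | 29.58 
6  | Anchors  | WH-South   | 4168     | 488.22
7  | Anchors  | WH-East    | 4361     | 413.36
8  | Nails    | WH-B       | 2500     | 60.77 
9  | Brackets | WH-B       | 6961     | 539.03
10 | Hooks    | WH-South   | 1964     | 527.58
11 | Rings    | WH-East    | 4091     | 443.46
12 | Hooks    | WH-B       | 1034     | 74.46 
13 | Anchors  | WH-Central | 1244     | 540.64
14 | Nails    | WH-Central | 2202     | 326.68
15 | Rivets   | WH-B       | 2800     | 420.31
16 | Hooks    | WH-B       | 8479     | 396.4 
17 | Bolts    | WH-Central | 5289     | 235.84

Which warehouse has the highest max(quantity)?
SELECT warehouse, MAX(quantity) as val
FROM inventory
GROUP BY warehouse
ORDER BY val DESC
LIMIT 1

Result: WH-B with max(quantity) = 8479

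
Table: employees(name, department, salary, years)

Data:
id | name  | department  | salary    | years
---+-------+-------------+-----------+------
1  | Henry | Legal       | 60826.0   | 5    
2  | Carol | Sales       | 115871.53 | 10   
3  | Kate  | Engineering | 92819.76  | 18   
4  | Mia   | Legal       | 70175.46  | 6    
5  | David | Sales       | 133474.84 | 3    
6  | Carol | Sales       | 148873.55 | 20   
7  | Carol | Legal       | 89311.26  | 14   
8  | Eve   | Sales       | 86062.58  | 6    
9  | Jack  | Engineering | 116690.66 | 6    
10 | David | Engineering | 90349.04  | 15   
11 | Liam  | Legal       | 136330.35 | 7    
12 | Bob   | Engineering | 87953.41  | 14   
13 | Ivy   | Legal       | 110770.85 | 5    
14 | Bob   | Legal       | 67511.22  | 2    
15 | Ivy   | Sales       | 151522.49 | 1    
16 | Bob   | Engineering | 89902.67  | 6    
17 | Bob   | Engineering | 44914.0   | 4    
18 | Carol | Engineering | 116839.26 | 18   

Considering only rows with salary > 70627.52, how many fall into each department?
SELECT department, COUNT(*)
FROM employees
WHERE salary > 70627.52
GROUP BY department

Note: WHERE filters rows before grouping.

Result:
  Engineering: 6
  Legal: 3
  Sales: 5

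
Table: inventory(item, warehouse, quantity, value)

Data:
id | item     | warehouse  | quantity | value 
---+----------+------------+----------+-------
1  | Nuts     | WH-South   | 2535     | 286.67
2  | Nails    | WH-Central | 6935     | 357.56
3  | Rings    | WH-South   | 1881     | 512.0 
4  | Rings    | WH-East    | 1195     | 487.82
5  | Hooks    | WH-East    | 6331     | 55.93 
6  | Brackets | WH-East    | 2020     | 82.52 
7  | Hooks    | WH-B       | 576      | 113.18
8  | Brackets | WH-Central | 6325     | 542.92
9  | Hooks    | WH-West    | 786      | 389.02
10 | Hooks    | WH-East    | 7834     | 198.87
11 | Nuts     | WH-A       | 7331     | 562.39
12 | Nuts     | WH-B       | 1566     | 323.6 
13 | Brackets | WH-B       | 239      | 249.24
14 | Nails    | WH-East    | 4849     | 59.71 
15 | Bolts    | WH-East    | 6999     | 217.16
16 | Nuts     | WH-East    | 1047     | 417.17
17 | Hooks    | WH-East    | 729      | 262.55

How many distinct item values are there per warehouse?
SELECT warehouse, COUNT(DISTINCT item)
FROM inventory
GROUP BY warehouse

Result:
  WH-A: 1 distinct
  WH-B: 3 distinct
  WH-Central: 2 distinct
  WH-East: 6 distinct
  WH-South: 2 distinct
  WH-West: 1 distinct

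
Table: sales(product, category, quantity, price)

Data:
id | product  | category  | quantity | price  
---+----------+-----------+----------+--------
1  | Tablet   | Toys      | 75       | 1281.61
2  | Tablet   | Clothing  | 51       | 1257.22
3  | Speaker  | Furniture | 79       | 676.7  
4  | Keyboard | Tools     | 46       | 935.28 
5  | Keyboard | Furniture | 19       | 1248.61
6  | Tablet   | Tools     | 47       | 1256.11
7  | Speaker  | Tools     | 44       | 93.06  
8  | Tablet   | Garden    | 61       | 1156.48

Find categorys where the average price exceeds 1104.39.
SELECT category, AVG(price)
FROM sales
GROUP BY category
HAVING AVG(price) > 1104.39

Result:
  Clothing: avg=1257.22
  Garden: avg=1156.48
  Toys: avg=1281.61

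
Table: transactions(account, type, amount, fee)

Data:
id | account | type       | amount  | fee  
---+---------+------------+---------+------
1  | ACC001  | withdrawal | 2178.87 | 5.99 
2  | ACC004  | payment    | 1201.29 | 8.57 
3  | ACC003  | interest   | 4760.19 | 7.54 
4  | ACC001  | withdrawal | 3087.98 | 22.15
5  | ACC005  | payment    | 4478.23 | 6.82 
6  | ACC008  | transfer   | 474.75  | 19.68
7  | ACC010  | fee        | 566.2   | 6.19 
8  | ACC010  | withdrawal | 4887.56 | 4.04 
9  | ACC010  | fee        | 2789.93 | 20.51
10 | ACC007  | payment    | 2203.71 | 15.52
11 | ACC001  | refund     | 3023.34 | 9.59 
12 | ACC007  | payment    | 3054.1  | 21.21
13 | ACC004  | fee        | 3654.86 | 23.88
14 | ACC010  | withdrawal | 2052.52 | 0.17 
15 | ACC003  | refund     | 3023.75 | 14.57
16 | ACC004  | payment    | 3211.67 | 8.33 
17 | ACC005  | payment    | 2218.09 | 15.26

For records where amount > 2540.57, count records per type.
SELECT type, COUNT(*)
FROM transactions
WHERE amount > 2540.57
GROUP BY type

Note: WHERE filters rows before grouping.

Result:
  fee: 2
  interest: 1
  payment: 3
  refund: 2
  withdrawal: 2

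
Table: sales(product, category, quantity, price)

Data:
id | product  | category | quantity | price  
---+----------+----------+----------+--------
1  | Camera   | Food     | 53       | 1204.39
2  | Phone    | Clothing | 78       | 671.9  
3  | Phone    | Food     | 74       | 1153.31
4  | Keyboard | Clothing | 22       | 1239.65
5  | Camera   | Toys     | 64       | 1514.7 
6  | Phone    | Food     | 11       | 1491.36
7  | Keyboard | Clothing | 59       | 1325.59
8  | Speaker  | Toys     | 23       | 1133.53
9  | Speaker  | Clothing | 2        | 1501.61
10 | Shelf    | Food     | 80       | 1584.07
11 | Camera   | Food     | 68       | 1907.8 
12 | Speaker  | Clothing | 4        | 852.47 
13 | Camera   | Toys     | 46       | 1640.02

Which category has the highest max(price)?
SELECT category, MAX(price) as val
FROM sales
GROUP BY category
ORDER BY val DESC
LIMIT 1

Result: Food with max(price) = 1907.80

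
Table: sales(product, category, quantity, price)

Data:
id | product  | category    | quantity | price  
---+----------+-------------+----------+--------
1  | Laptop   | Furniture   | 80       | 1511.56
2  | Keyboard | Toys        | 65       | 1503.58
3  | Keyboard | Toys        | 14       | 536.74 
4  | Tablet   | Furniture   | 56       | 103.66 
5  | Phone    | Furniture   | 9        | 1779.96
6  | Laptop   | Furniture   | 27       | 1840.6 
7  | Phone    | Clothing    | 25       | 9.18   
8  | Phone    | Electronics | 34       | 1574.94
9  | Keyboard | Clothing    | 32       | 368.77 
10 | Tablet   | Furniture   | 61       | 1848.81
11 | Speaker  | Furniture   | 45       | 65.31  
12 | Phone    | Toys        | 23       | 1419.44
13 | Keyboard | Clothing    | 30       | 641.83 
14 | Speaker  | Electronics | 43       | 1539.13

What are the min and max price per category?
SELECT category, MIN(price), MAX(price)
FROM sales
GROUP BY category

Result:
  Clothing: min=9.18, max=641.83
  Electronics: min=1539.13, max=1574.94
  Furniture: min=65.31, max=1848.81
  Toys: min=536.74, max=1503.58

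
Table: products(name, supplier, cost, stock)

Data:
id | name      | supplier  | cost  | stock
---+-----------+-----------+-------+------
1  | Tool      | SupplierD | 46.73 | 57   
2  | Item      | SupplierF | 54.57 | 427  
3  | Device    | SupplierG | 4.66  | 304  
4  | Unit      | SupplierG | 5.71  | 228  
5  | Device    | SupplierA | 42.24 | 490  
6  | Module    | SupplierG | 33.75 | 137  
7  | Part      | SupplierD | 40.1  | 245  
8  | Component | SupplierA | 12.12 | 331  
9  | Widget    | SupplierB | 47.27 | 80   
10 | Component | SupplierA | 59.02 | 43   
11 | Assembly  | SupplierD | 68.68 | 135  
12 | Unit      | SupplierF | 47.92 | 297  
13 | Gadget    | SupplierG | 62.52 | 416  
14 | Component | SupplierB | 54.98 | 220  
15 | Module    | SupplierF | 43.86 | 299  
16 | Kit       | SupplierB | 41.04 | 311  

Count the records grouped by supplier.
SELECT supplier, COUNT(*) as count
FROM products
GROUP BY supplier

Result:
  SupplierA: 3
  SupplierB: 3
  SupplierD: 3
  SupplierF: 3
  SupplierG: 4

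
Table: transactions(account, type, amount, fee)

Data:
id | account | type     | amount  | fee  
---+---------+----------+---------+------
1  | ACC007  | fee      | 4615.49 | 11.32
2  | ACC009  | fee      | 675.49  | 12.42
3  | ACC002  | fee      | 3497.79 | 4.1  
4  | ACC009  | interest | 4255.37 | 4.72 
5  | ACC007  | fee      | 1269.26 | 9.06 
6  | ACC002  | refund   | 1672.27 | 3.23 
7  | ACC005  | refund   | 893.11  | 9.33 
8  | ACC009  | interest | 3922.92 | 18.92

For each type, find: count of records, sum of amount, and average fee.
SELECT type,
       COUNT(*) as cnt,
       SUM(amount) as total_amount,
       AVG(fee) as avg_fee
FROM transactions
GROUP BY type

Result:
  fee: 4 records, 10058.03 total amount, 9.23 avg fee
  interest: 2 records, 8178.29 total amount, 11.82 avg fee
  refund: 2 records, 2565.38 total amount, 6.28 avg fee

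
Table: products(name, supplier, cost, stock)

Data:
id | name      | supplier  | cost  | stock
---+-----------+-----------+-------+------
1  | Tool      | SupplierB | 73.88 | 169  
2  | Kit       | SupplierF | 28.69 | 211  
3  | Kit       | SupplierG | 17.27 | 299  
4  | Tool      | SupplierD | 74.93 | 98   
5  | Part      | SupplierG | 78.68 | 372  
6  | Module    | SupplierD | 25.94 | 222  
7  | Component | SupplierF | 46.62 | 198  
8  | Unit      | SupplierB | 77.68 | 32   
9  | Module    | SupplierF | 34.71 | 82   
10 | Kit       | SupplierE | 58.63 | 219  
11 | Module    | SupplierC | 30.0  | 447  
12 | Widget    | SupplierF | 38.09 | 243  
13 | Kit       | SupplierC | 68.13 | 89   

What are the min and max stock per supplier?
SELECT supplier, MIN(stock), MAX(stock)
FROM products
GROUP BY supplier

Result:
  SupplierB: min=32, max=169
  SupplierC: min=89, max=447
  SupplierD: min=98, max=222
  SupplierE: min=219, max=219
  SupplierF: min=82, max=243
  SupplierG: min=299, max=372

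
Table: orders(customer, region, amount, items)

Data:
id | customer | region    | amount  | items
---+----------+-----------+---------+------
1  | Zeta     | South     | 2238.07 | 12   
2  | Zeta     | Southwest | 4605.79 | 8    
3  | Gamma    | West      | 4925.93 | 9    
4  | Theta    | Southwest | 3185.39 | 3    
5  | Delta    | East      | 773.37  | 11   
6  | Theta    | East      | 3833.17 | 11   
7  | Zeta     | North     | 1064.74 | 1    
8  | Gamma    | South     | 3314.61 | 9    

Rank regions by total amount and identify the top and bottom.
SELECT region, SUM(amount)
FROM orders
GROUP BY region
ORDER BY SUM(amount)

All groups:
  North: 1064.74
  East: 4606.54
  West: 4925.93
  South: 5552.68
  Southwest: 7791.18

Highest: Southwest (7791.18)
Lowest: North (1064.74)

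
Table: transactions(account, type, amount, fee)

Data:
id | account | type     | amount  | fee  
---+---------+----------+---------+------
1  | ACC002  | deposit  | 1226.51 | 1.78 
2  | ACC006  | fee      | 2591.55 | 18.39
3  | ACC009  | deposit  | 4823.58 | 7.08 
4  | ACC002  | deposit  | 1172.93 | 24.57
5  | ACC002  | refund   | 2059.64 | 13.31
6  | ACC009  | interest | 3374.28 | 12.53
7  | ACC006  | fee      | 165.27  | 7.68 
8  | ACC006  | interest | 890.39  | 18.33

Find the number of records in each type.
SELECT type, COUNT(*) as count
FROM transactions
GROUP BY type

Result:
  deposit: 3
  fee: 2
  interest: 2
  refund: 1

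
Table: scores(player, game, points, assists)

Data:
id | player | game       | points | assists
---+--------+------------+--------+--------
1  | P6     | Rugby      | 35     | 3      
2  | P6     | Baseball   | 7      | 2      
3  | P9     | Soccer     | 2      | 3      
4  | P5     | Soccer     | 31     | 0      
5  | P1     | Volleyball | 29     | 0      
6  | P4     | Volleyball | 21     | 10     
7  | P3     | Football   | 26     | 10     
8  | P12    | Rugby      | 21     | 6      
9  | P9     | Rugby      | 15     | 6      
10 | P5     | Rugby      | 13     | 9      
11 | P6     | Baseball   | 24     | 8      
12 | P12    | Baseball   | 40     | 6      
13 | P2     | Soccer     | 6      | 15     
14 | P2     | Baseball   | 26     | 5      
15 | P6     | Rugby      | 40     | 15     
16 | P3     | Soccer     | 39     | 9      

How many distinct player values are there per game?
SELECT game, COUNT(DISTINCT player)
FROM scores
GROUP BY game

Result:
  Baseball: 3 distinct
  Football: 1 distinct
  Rugby: 4 distinct
  Soccer: 4 distinct
  Volleyball: 2 distinct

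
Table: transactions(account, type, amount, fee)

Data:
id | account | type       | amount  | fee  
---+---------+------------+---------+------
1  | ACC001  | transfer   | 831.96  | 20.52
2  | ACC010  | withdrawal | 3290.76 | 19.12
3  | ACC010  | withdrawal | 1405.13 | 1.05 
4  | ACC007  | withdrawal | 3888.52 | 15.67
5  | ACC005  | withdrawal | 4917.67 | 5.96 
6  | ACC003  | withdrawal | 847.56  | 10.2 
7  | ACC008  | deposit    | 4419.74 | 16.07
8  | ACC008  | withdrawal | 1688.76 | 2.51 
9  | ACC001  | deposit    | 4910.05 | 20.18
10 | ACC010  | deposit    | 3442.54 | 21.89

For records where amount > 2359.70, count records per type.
SELECT type, COUNT(*)
FROM transactions
WHERE amount > 2359.70
GROUP BY type

Note: WHERE filters rows before grouping.

Result:
  deposit: 3
  withdrawal: 3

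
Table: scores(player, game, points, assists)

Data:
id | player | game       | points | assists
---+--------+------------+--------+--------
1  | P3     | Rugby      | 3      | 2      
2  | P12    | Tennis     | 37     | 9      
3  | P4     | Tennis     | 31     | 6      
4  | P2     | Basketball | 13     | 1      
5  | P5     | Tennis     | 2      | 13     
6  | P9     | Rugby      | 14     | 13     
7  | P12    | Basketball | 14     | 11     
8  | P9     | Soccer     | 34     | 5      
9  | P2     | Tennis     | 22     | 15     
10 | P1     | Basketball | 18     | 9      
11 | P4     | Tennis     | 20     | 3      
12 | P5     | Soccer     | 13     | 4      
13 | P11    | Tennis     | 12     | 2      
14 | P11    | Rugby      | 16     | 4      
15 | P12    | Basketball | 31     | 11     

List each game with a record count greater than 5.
SELECT game, COUNT(*) as cnt
FROM scores
GROUP BY game
HAVING COUNT(*) > 5

Result:
  Tennis: 6

Note: HAVING filters groups after aggregation, WHERE filters rows before.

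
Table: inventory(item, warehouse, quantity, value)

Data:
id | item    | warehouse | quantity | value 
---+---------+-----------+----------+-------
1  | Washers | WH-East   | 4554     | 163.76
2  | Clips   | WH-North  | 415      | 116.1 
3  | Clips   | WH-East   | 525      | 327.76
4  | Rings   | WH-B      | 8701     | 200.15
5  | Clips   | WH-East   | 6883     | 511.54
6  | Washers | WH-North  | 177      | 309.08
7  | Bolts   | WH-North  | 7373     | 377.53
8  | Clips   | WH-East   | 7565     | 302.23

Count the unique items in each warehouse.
SELECT warehouse, COUNT(DISTINCT item)
FROM inventory
GROUP BY warehouse

Result:
  WH-B: 1 distinct
  WH-East: 2 distinct
  WH-North: 3 distinct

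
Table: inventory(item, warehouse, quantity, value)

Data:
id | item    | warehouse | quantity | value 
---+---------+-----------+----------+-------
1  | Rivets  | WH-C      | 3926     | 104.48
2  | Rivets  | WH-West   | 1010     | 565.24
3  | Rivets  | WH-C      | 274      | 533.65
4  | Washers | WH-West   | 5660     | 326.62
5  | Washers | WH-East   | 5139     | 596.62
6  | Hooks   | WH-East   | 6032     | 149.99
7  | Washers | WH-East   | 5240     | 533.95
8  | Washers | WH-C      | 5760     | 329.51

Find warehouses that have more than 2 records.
SELECT warehouse, COUNT(*) as cnt
FROM inventory
GROUP BY warehouse
HAVING COUNT(*) > 2

Result:
  WH-C: 3
  WH-East: 3

Note: HAVING filters groups after aggregation, WHERE filters rows before.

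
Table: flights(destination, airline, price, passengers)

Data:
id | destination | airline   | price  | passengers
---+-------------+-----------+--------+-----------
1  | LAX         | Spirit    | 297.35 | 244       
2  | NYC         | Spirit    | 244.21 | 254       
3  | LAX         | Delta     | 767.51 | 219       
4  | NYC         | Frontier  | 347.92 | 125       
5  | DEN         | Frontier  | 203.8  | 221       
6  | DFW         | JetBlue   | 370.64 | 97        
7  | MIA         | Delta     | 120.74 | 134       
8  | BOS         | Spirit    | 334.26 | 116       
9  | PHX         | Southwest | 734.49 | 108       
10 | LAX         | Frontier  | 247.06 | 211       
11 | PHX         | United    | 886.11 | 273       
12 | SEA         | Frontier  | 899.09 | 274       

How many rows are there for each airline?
SELECT airline, COUNT(*) as count
FROM flights
GROUP BY airline

Result:
  Delta: 2
  Frontier: 4
  JetBlue: 1
  Southwest: 1
  Spirit: 3
  United: 1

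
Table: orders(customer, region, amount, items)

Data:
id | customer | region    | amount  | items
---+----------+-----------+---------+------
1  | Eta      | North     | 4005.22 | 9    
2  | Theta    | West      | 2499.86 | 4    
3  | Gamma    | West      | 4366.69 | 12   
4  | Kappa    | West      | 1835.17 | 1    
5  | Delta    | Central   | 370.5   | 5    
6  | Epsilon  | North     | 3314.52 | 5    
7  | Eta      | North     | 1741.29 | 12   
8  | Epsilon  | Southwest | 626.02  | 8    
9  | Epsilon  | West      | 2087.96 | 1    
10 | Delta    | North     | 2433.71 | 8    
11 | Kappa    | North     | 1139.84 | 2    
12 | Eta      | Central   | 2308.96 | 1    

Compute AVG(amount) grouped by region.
SELECT region, AVG(amount) as result
FROM orders
GROUP BY region

Result:
  Central: 1339.73
  North: 2526.92
  Southwest: 626.02
  West: 2697.42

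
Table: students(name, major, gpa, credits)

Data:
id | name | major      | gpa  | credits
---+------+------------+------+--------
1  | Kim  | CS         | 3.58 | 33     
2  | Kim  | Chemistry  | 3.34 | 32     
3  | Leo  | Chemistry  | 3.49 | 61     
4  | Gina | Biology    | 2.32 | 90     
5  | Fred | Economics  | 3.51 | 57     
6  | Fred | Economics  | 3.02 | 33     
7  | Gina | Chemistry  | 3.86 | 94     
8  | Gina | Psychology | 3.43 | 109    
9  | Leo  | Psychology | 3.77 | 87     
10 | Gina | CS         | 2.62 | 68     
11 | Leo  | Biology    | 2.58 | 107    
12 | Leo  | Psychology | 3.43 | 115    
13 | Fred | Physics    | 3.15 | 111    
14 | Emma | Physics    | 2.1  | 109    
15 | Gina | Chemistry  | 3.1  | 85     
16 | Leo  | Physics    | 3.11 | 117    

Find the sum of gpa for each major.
SELECT major, SUM(gpa) as result
FROM students
GROUP BY major

Result:
  Biology: 4.90
  CS: 6.20
  Chemistry: 13.79
  Economics: 6.53
  Physics: 8.36
  Psychology: 10.63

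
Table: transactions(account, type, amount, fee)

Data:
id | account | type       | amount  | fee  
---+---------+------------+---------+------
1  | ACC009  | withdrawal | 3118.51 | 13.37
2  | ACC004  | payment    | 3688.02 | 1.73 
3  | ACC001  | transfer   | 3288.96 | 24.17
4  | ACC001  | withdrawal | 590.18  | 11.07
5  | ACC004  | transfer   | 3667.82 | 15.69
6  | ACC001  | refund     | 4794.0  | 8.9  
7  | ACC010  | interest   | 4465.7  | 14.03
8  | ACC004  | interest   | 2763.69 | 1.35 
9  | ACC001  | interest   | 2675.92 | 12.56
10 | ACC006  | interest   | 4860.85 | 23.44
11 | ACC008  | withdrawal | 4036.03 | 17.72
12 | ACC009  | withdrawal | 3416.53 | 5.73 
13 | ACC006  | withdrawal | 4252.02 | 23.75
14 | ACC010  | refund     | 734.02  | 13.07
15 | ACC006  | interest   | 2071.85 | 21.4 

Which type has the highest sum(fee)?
SELECT type, SUM(fee) as val
FROM transactions
GROUP BY type
ORDER BY val DESC
LIMIT 1

Result: interest with sum(fee) = 72.78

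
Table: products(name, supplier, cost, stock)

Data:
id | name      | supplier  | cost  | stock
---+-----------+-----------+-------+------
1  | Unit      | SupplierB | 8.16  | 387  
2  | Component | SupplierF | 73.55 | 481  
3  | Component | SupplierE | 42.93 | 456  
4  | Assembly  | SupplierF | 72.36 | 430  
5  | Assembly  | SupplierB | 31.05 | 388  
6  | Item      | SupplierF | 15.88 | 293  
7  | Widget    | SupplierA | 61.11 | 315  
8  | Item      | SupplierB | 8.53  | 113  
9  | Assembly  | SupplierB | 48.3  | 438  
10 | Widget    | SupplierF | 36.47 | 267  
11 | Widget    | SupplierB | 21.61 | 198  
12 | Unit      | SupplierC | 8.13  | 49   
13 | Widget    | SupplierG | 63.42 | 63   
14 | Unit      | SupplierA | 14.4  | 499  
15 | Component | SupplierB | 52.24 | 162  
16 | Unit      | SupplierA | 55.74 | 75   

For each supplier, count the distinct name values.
SELECT supplier, COUNT(DISTINCT name)
FROM products
GROUP BY supplier

Result:
  SupplierA: 2 distinct
  SupplierB: 5 distinct
  SupplierC: 1 distinct
  SupplierE: 1 distinct
  SupplierF: 4 distinct
  SupplierG: 1 distinct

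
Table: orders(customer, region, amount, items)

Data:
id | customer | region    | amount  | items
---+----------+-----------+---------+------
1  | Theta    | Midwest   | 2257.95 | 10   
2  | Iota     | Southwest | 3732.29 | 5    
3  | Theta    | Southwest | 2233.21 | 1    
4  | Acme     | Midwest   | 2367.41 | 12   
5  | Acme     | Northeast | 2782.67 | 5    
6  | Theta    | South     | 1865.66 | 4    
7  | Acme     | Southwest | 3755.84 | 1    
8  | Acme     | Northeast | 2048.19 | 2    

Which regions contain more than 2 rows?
SELECT region, COUNT(*) as cnt
FROM orders
GROUP BY region
HAVING COUNT(*) > 2

Result:
  Southwest: 3

Note: HAVING filters groups after aggregation, WHERE filters rows before.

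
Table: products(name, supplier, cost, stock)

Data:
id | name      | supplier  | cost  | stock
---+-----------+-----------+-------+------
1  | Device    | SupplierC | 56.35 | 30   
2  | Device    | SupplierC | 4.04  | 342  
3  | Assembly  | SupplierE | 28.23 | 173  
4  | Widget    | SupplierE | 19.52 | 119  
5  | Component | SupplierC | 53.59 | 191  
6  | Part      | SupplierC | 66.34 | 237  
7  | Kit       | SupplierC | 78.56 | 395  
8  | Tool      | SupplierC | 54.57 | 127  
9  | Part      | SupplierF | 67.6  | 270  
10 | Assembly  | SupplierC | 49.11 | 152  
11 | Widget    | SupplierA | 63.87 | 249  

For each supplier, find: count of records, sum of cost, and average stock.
SELECT supplier,
       COUNT(*) as cnt,
       SUM(cost) as total_cost,
       AVG(stock) as avg_stock
FROM products
GROUP BY supplier

Result:
  SupplierA: 1 records, 63.87 total cost, 249.00 avg stock
  SupplierC: 7 records, 362.56 total cost, 210.57 avg stock
  SupplierE: 2 records, 47.75 total cost, 146.00 avg stock
  SupplierF: 1 records, 67.60 total cost, 270.00 avg stock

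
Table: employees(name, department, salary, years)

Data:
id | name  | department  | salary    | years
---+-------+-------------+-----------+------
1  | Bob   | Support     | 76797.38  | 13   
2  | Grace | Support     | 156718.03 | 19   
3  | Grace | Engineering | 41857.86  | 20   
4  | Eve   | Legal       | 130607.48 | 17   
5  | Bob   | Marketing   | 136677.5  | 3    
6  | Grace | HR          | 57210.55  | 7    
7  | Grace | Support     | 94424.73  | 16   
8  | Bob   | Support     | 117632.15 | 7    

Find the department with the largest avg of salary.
SELECT department, AVG(salary) as val
FROM employees
GROUP BY department
ORDER BY val DESC
LIMIT 1

Result: Marketing with avg(salary) = 136677.50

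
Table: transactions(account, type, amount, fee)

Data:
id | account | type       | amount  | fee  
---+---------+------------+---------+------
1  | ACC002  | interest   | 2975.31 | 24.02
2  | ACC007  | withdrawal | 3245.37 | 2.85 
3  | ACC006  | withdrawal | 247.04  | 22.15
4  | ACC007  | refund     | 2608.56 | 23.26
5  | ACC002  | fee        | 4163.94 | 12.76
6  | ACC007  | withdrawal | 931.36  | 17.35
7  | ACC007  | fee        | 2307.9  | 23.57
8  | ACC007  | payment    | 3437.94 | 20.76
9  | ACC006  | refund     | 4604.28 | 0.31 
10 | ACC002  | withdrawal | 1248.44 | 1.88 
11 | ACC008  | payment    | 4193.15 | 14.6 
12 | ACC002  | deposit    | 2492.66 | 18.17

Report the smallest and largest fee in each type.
SELECT type, MIN(fee), MAX(fee)
FROM transactions
GROUP BY type

Result:
  deposit: min=18.17, max=18.17
  fee: min=12.76, max=23.57
  interest: min=24.02, max=24.02
  payment: min=14.60, max=20.76
  refund: min=0.31, max=23.26
  withdrawal: min=1.88, max=22.15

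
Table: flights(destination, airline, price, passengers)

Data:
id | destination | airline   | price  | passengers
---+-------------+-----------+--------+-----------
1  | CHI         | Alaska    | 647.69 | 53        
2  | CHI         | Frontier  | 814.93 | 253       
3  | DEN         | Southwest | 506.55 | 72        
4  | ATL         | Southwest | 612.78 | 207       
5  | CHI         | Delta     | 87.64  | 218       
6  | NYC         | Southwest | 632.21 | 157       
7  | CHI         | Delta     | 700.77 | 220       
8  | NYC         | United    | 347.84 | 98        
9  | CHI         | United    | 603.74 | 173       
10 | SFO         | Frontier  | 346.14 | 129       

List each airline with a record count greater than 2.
SELECT airline, COUNT(*) as cnt
FROM flights
GROUP BY airline
HAVING COUNT(*) > 2

Result:
  Southwest: 3

Note: HAVING filters groups after aggregation, WHERE filters rows before.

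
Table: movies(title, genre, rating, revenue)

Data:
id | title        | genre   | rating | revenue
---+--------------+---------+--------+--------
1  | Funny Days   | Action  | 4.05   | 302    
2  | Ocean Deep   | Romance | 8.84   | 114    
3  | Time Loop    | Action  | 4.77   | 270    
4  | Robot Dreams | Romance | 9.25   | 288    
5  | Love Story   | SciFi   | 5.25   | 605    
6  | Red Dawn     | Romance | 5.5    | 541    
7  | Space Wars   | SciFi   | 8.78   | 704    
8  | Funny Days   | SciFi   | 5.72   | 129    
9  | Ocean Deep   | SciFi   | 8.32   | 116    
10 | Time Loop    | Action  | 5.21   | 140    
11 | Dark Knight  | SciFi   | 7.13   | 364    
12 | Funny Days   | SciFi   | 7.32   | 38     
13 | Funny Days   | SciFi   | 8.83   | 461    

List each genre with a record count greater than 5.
SELECT genre, COUNT(*) as cnt
FROM movies
GROUP BY genre
HAVING COUNT(*) > 5

Result:
  SciFi: 7

Note: HAVING filters groups after aggregation, WHERE filters rows before.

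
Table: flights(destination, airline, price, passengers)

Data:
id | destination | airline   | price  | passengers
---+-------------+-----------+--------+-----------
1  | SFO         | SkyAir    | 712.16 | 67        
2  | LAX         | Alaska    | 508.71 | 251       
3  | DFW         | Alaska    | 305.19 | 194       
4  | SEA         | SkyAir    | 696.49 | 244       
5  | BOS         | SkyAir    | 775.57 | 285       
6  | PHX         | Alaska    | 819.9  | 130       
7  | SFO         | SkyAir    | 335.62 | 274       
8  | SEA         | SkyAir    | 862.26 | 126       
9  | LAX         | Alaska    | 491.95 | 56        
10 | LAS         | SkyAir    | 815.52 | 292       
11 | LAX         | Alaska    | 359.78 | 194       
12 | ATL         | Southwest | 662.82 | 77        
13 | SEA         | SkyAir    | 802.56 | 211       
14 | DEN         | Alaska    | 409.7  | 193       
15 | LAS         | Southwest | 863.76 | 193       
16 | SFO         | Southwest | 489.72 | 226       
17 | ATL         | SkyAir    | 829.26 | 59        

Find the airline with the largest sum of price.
SELECT airline, SUM(price) as val
FROM flights
GROUP BY airline
ORDER BY val DESC
LIMIT 1

Result: SkyAir with sum(price) = 5829.44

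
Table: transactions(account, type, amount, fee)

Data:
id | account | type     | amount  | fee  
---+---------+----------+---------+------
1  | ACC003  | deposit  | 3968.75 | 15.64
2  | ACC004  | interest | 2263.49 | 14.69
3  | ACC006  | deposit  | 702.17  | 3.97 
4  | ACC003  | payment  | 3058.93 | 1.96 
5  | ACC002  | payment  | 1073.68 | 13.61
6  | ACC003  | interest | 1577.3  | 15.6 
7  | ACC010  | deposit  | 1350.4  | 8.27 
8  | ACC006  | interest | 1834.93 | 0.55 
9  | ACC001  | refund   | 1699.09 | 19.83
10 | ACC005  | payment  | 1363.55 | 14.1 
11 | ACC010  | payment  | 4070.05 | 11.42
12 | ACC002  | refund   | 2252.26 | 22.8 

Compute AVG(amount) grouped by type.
SELECT type, AVG(amount) as result
FROM transactions
GROUP BY type

Result:
  deposit: 2007.11
  interest: 1891.91
  payment: 2391.55
  refund: 1975.68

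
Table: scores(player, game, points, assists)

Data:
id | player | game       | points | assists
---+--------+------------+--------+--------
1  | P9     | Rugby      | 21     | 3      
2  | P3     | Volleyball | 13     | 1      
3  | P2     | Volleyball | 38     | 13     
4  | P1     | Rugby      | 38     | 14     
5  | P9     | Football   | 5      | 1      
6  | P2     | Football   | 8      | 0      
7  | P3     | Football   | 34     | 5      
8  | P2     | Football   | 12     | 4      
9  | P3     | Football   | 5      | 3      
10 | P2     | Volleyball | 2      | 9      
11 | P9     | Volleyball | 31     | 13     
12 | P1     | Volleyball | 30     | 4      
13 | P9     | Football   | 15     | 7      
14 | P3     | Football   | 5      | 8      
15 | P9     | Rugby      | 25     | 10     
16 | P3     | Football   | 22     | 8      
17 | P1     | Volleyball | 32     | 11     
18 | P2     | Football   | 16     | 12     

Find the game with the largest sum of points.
SELECT game, SUM(points) as val
FROM scores
GROUP BY game
ORDER BY val DESC
LIMIT 1

Result: Volleyball with sum(points) = 146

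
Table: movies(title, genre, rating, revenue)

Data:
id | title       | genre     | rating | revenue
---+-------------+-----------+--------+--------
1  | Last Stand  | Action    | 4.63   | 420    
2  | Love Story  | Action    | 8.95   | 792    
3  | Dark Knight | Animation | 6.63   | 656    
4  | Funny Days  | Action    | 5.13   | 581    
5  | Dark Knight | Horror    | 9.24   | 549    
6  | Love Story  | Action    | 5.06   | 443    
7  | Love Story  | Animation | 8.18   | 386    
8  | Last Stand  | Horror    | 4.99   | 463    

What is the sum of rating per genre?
SELECT genre, SUM(rating) as result
FROM movies
GROUP BY genre

Result:
  Action: 23.77
  Animation: 14.81
  Horror: 14.23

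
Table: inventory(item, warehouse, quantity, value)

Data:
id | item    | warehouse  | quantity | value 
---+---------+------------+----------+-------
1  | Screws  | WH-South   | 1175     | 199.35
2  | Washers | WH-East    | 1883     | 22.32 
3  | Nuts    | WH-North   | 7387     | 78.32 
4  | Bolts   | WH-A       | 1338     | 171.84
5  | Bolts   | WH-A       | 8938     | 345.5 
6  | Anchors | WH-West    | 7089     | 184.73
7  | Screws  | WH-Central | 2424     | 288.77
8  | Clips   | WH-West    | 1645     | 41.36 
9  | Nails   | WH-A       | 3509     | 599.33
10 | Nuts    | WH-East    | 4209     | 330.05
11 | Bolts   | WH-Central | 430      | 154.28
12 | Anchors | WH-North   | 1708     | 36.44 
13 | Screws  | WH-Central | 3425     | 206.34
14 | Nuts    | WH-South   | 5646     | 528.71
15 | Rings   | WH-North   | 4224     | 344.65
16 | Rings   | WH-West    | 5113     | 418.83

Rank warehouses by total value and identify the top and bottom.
SELECT warehouse, SUM(value)
FROM inventory
GROUP BY warehouse
ORDER BY SUM(value)

All groups:
  WH-East: 352.37
  WH-North: 459.41
  WH-West: 644.92
  WH-Central: 649.39
  WH-South: 728.06
  WH-A: 1116.67

Highest: WH-A (1116.67)
Lowest: WH-East (352.37)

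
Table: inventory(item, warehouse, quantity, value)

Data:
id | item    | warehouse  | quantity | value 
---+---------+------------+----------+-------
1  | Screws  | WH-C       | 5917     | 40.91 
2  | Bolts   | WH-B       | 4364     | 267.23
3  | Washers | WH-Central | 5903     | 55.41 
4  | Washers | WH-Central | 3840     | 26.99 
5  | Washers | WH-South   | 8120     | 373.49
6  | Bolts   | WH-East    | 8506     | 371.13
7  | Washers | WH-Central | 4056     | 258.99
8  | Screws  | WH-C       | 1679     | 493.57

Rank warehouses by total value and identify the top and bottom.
SELECT warehouse, SUM(value)
FROM inventory
GROUP BY warehouse
ORDER BY SUM(value)

All groups:
  WH-B: 267.23
  WH-Central: 341.39
  WH-East: 371.13
  WH-South: 373.49
  WH-C: 534.48

Highest: WH-C (534.48)
Lowest: WH-B (267.23)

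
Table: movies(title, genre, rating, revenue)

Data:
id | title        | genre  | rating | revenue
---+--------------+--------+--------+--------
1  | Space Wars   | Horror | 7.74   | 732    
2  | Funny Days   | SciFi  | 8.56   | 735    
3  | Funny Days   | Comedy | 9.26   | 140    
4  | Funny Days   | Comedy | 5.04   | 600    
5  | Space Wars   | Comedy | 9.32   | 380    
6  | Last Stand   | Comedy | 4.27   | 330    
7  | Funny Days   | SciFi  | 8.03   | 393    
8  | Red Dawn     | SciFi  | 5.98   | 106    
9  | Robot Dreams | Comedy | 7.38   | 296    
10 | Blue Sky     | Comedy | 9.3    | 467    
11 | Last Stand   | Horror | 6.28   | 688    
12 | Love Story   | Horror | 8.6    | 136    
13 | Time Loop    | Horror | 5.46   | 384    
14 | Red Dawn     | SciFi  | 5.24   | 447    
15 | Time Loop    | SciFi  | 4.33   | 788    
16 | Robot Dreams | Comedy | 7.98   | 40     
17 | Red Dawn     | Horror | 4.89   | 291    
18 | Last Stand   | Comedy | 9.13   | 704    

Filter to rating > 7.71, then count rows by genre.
SELECT genre, COUNT(*)
FROM movies
WHERE rating > 7.71
GROUP BY genre

Note: WHERE filters rows before grouping.

Result:
  Comedy: 5
  Horror: 2
  SciFi: 2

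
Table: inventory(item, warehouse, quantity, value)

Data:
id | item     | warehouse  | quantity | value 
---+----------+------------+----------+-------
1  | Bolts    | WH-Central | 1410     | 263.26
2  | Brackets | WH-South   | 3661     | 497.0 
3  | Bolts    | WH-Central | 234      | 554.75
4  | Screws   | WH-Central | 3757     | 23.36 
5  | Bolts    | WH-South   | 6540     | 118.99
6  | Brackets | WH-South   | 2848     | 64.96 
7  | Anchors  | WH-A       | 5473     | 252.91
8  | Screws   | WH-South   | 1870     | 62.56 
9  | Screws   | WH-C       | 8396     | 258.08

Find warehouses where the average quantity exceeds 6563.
SELECT warehouse, AVG(quantity)
FROM inventory
GROUP BY warehouse
HAVING AVG(quantity) > 6563

Result:
  WH-C: avg=8396.00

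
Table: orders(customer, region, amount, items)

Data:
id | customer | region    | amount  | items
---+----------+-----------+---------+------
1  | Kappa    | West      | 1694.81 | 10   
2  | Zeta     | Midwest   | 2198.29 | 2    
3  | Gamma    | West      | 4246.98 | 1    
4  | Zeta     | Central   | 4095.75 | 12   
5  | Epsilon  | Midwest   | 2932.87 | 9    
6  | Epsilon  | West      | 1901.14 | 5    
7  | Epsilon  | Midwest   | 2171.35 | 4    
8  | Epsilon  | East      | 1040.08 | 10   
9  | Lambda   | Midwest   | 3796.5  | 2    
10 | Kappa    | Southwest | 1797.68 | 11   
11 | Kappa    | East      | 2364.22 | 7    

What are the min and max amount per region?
SELECT region, MIN(amount), MAX(amount)
FROM orders
GROUP BY region

Result:
  Central: min=4095.75, max=4095.75
  East: min=1040.08, max=2364.22
  Midwest: min=2171.35, max=3796.50
  Southwest: min=1797.68, max=1797.68
  West: min=1694.81, max=4246.98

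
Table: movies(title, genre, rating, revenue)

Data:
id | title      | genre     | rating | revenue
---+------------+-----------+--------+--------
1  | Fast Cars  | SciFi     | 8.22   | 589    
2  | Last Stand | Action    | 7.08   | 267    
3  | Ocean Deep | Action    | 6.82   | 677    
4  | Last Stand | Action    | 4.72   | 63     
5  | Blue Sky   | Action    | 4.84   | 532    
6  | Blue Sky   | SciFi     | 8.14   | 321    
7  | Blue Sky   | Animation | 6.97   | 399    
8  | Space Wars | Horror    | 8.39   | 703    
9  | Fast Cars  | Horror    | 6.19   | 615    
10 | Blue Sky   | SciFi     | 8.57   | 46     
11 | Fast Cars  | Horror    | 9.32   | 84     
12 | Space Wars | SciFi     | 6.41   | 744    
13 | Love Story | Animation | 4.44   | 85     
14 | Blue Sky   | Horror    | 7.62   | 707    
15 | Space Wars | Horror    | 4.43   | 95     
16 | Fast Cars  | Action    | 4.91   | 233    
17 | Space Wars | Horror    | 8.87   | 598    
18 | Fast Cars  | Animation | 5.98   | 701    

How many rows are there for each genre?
SELECT genre, COUNT(*) as count
FROM movies
GROUP BY genre

Result:
  Action: 5
  Animation: 3
  Horror: 6
  SciFi: 4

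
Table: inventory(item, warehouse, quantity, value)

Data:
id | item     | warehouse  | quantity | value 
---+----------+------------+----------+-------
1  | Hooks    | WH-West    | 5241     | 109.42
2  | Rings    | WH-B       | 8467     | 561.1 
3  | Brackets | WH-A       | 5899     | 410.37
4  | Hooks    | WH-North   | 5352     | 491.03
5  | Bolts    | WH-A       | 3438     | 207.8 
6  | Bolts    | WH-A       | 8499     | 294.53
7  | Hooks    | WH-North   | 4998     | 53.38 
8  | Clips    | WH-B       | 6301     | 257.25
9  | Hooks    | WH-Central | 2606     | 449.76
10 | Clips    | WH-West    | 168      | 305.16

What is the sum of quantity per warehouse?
SELECT warehouse, SUM(quantity) as result
FROM inventory
GROUP BY warehouse

Result:
  WH-A: 17836
  WH-B: 14768
  WH-Central: 2606
  WH-North: 10350
  WH-West: 5409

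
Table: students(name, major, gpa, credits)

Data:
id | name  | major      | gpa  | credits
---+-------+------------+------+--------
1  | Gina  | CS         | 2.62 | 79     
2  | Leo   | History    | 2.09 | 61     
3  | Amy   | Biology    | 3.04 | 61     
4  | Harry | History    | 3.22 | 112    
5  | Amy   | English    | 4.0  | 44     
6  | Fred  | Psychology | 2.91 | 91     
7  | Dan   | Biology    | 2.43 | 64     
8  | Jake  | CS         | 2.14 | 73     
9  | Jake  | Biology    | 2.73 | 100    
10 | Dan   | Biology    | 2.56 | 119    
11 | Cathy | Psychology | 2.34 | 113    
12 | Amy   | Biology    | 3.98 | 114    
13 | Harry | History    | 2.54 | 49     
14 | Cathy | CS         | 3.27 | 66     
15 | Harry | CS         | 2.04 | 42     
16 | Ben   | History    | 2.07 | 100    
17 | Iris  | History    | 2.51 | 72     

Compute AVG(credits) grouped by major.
SELECT major, AVG(credits) as result
FROM students
GROUP BY major

Result:
  Biology: 91.60
  CS: 65.00
  English: 44.00
  History: 78.80
  Psychology: 102.00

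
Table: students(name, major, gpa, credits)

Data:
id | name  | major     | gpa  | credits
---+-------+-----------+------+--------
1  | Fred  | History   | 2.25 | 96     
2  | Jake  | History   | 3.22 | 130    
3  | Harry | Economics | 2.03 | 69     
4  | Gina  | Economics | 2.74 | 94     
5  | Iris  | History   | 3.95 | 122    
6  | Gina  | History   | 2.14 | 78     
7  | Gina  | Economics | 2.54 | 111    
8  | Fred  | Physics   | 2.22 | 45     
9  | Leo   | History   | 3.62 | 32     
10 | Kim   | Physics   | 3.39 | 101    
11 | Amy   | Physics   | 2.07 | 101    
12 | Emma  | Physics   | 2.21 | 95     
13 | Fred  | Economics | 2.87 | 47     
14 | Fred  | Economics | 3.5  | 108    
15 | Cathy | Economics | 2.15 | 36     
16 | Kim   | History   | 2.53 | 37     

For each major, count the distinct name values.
SELECT major, COUNT(DISTINCT name)
FROM students
GROUP BY major

Result:
  Economics: 4 distinct
  History: 6 distinct
  Physics: 4 distinct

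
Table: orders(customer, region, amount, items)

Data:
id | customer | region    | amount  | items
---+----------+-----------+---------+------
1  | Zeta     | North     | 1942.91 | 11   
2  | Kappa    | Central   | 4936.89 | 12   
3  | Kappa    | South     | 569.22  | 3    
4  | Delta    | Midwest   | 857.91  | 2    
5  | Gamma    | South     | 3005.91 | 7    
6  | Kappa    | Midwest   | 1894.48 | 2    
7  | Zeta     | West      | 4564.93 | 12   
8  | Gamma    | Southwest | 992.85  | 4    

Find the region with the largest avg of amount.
SELECT region, AVG(amount) as val
FROM orders
GROUP BY region
ORDER BY val DESC
LIMIT 1

Result: Central with avg(amount) = 4936.89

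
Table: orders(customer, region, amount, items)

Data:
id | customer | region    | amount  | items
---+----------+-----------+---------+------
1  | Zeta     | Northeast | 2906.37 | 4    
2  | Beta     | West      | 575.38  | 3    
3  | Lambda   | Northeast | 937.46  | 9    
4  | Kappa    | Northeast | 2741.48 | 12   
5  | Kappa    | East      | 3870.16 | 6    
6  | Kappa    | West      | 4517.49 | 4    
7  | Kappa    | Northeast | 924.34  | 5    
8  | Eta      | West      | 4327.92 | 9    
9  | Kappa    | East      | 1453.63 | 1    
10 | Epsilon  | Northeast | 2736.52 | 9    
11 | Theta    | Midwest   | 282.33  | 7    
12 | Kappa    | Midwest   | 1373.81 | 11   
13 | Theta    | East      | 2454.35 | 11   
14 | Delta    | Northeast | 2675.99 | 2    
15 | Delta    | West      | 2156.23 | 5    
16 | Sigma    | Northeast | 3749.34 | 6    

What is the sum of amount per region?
SELECT region, SUM(amount) as result
FROM orders
GROUP BY region

Result:
  East: 7778.14
  Midwest: 1656.14
  Northeast: 16671.50
  West: 11577.02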